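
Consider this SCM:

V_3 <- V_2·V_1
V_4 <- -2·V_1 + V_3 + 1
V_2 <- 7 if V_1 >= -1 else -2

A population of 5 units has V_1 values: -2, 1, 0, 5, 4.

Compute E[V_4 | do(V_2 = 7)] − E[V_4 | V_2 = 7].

Every unit gets V_2=7 under the intervention. V_4 values become -9, 6, 1, 26, 21; E[V_4|do(V_2=7)] = 9.
E[V_4|V_2=7] averages over only the 4 units with V_2=7 (V_1 = 1, 0, 5, 4): V_4 = 6, 1, 26, 21, mean 13.5.
Difference = 9 − 13.5 = -4.5.

-4.5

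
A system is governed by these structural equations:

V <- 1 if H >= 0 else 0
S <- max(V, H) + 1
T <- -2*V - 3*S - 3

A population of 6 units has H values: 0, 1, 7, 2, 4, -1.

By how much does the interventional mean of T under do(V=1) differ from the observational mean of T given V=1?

1

Under do(V=1), V's equation is replaced by V=1 for every unit. Per-unit T: -11, -11, -29, -14, -20, -11. Mean = -16.
Observing V=1 restricts to units where V's equation naturally yields 1: H ∈ {0, 1, 7, 2, 4}. In that subpopulation T = -11, -11, -29, -14, -20, mean -17.
Difference = -16 − (-17) = 1.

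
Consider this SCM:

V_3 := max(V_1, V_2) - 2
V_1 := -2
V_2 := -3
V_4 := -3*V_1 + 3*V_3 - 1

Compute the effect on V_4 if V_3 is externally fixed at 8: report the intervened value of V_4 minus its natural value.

36

The intervention breaks the incoming arrows to V_3: V_3 := max(V_1, V_2) - 2 no longer applies, and V_3 = 8.
V_4 = -3*V_1 + 3*V_3 - 1  [with V_1=-2, V_3=8]  = 29
Without intervention: V_3 = max(V_1, V_2) - 2  [with V_1=-2, V_2=-3]  = -4; V_4 = -3*V_1 + 3*V_3 - 1  [with V_1=-2, V_3=-4]  = -7.
Change = 29 − (-7) = 36.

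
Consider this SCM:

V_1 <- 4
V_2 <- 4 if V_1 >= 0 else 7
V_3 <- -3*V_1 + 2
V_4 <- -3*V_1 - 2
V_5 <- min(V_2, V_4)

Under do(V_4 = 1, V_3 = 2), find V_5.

1

The joint intervention fixes V_4 = 1, V_3 = 2, removing each variable's own equation.
V_2 = 4 if V_1 >= 0 else 7  [with V_1=4]  = 4
V_5 = min(V_2, V_4)  [with V_2=4, V_4=1]  = 1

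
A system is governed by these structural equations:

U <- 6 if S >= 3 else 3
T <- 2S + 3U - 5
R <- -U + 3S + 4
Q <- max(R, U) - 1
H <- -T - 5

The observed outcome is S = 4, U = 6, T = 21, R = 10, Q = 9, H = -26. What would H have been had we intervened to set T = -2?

The intervention breaks the incoming arrows to T: T <- 2S + 3U - 5 no longer applies, and T = -2.
H = -T - 5  [with T=-2]  = -3

-3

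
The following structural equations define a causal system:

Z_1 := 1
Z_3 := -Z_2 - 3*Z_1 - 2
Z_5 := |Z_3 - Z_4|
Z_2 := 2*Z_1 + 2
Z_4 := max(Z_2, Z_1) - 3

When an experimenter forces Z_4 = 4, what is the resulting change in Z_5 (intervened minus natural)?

Intervening sets Z_4 = 4 and removes its equation (Z_4 := max(Z_2, Z_1) - 3).
Z_2 = 2*Z_1 + 2  [with Z_1=1]  = 4
Z_3 = -Z_2 - 3*Z_1 - 2  [with Z_2=4, Z_1=1]  = -9
Z_5 = |Z_3 - Z_4|  [with Z_3=-9, Z_4=4]  = 13
Without intervention: Z_2 = 2*Z_1 + 2  [with Z_1=1]  = 4; Z_3 = -Z_2 - 3*Z_1 - 2  [with Z_2=4, Z_1=1]  = -9; Z_4 = max(Z_2, Z_1) - 3  [with Z_2=4, Z_1=1]  = 1; Z_5 = |Z_3 - Z_4|  [with Z_3=-9, Z_4=1]  = 10.
Change = 13 − 10 = 3.

3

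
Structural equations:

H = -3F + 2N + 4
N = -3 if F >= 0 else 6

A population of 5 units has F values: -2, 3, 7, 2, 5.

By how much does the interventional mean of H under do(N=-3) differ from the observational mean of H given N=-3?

3.75

do(N=-3) breaks N's dependence on F. With N=-3 fixed, H across the units is 4, -11, -23, -8, -17, mean -11.
E[H|N=-3] averages over only the 4 units with N=-3 (F = 3, 7, 2, 5): H = -11, -23, -8, -17, mean -14.75.
Difference = -11 − (-14.75) = 3.75.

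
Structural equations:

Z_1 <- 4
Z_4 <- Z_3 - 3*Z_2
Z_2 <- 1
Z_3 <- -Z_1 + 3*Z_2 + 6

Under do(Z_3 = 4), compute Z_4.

1

The intervention breaks the incoming arrows to Z_3: Z_3 <- -Z_1 + 3*Z_2 + 6 no longer applies, and Z_3 = 4.
Z_4 = Z_3 - 3*Z_2  [with Z_3=4, Z_2=1]  = 1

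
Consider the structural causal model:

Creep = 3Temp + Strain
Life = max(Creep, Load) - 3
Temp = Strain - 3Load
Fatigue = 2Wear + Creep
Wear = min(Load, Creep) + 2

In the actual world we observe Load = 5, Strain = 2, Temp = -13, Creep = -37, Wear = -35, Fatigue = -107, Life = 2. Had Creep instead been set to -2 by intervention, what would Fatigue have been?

Under do(Creep=-2), the mechanism Creep = 3Temp + Strain is discarded; Creep is fixed at -2.
Wear = min(Load, Creep) + 2  [with Load=5, Creep=-2]  = 0
Fatigue = 2Wear + Creep  [with Wear=0, Creep=-2]  = -2

-2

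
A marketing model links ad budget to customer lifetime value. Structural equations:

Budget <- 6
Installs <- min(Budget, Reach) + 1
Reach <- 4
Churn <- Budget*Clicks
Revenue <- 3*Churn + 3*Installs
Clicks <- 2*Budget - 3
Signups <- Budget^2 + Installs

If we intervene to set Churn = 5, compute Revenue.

30

Intervening sets Churn = 5 and removes its equation (Churn <- Budget*Clicks).
Installs = min(Budget, Reach) + 1  [with Budget=6, Reach=4]  = 5
Revenue = 3*Churn + 3*Installs  [with Churn=5, Installs=5]  = 30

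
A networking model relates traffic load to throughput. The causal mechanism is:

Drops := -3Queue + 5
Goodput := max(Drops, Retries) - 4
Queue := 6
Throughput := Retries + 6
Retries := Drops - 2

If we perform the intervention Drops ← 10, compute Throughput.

Under do(Drops=10), the mechanism Drops := -3Queue + 5 is discarded; Drops is fixed at 10.
Retries = Drops - 2  [with Drops=10]  = 8
Throughput = Retries + 6  [with Retries=8]  = 14

14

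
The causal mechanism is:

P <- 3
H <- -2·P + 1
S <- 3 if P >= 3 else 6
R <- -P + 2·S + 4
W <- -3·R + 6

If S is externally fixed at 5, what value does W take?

-27

do(S=5) replaces the equation S <- 3 if P >= 3 else 6 with the constant S = 5.
R = -P + 2·S + 4  [with P=3, S=5]  = 11
W = -3·R + 6  [with R=11]  = -27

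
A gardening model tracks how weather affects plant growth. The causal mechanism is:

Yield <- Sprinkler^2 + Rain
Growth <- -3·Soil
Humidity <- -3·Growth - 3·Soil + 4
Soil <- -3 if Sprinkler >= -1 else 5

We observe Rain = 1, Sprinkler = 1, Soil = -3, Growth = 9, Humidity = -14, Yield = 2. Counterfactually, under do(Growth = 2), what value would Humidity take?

Intervening sets Growth = 2 and removes its equation (Growth <- -3·Soil).
Soil = -3 if Sprinkler >= -1 else 5  [with Sprinkler=1]  = -3
Humidity = -3·Growth - 3·Soil + 4  [with Growth=2, Soil=-3]  = 7

7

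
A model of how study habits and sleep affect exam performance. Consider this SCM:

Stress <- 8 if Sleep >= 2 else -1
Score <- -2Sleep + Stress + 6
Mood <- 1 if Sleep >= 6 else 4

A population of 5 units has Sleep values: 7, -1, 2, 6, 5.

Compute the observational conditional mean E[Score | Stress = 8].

Conditioning on Stress=8 selects the 4 unit(s) with Sleep ∈ {7, 2, 6, 5}. Their Score values: 0, 10, 2, 4. Mean = 4.

4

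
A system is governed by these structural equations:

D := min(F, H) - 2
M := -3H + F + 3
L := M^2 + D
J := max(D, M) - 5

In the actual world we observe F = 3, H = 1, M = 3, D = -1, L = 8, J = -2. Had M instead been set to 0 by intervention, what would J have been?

-5

The intervention breaks the incoming arrows to M: M := -3H + F + 3 no longer applies, and M = 0.
D = min(F, H) - 2  [with F=3, H=1]  = -1
J = max(D, M) - 5  [with D=-1, M=0]  = -5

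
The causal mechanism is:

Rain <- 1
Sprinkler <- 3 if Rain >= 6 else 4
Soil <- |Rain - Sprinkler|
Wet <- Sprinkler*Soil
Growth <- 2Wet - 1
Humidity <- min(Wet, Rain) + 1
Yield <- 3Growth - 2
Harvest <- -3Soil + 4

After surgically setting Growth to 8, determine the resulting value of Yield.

Under do(Growth=8), the mechanism Growth <- 2Wet - 1 is discarded; Growth is fixed at 8.
Yield = 3Growth - 2  [with Growth=8]  = 22

22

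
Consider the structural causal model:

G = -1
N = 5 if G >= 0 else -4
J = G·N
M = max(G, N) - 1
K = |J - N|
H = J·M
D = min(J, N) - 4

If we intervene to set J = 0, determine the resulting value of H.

0

The intervention breaks the incoming arrows to J: J = G·N no longer applies, and J = 0.
N = 5 if G >= 0 else -4  [with G=-1]  = -4
M = max(G, N) - 1  [with G=-1, N=-4]  = -2
H = J·M  [with J=0, M=-2]  = 0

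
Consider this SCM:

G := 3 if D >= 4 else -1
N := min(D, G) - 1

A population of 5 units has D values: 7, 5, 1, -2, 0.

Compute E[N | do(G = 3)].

do(G=3) breaks G's dependence on D. With G=3 fixed, N across the units is 2, 2, 0, -3, -1, mean 0.

0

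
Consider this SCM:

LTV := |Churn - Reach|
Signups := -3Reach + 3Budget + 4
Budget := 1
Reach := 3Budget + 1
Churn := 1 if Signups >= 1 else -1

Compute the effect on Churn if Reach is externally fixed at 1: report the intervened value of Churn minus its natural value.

2

Under do(Reach=1), the mechanism Reach := 3Budget + 1 is discarded; Reach is fixed at 1.
Signups = -3Reach + 3Budget + 4  [with Reach=1, Budget=1]  = 4
Churn = 1 if Signups >= 1 else -1  [with Signups=4]  = 1
Without intervention: Reach = 3Budget + 1  [with Budget=1]  = 4; Signups = -3Reach + 3Budget + 4  [with Reach=4, Budget=1]  = -5; Churn = 1 if Signups >= 1 else -1  [with Signups=-5]  = -1.
Change = 1 − (-1) = 2.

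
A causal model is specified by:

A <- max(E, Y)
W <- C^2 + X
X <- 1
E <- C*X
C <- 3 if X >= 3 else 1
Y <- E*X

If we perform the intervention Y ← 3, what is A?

3

Under do(Y=3), the mechanism Y <- E*X is discarded; Y is fixed at 3.
C = 3 if X >= 3 else 1  [with X=1]  = 1
E = C*X  [with C=1, X=1]  = 1
A = max(E, Y)  [with E=1, Y=3]  = 3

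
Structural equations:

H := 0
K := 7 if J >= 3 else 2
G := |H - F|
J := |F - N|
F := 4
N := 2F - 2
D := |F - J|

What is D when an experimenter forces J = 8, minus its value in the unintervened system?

Under do(J=8), the mechanism J := |F - N| is discarded; J is fixed at 8.
D = |F - J|  [with F=4, J=8]  = 4
Without intervention: N = 2F - 2  [with F=4]  = 6; J = |F - N|  [with F=4, N=6]  = 2; D = |F - J|  [with F=4, J=2]  = 2.
Change = 4 − 2 = 2.

2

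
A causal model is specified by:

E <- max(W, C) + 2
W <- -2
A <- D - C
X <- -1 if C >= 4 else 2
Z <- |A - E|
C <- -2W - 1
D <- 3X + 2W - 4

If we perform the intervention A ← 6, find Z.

Intervening sets A = 6 and removes its equation (A <- D - C).
C = -2W - 1  [with W=-2]  = 3
E = max(W, C) + 2  [with W=-2, C=3]  = 5
Z = |A - E|  [with A=6, E=5]  = 1

1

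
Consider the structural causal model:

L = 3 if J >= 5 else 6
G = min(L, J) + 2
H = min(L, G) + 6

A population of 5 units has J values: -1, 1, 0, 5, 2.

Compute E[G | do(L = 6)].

3.4

Under do(L=6), L's equation is replaced by L=6 for every unit. Per-unit G: 1, 3, 2, 7, 4. Mean = 3.4.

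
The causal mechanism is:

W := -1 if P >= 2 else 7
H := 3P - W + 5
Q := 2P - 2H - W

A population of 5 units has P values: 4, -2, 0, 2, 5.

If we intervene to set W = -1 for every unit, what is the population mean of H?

11.4

The intervention sets W=-1 in all 5 units regardless of P. Recomputing H per unit gives 18, 0, 6, 12, 21; average 11.4.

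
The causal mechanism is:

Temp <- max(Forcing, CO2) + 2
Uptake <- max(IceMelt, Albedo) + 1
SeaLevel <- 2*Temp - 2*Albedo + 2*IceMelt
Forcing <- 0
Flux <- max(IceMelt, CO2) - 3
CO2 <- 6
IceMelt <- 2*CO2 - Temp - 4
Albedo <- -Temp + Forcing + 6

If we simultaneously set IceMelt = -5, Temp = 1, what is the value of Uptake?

The joint intervention fixes IceMelt = -5, Temp = 1, removing each variable's own equation.
Albedo = -Temp + Forcing + 6  [with Temp=1, Forcing=0]  = 5
Uptake = max(IceMelt, Albedo) + 1  [with IceMelt=-5, Albedo=5]  = 6

6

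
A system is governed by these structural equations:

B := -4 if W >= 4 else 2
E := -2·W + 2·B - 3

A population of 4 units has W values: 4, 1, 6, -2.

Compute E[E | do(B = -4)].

Every unit gets B=-4 under the intervention. E values become -19, -13, -23, -7; E[E|do(B=-4)] = -15.5.

-15.5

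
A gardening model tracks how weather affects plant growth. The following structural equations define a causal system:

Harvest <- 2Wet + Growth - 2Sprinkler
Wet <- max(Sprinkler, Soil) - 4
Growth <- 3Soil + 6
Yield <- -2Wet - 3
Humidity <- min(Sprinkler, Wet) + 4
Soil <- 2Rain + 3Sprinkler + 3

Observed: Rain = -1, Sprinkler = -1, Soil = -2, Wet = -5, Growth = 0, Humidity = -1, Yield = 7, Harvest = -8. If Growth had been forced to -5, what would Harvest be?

do(Growth=-5) replaces the equation Growth <- 3Soil + 6 with the constant Growth = -5.
Soil = 2Rain + 3Sprinkler + 3  [with Rain=-1, Sprinkler=-1]  = -2
Wet = max(Sprinkler, Soil) - 4  [with Sprinkler=-1, Soil=-2]  = -5
Harvest = 2Wet + Growth - 2Sprinkler  [with Wet=-5, Growth=-5, Sprinkler=-1]  = -13

-13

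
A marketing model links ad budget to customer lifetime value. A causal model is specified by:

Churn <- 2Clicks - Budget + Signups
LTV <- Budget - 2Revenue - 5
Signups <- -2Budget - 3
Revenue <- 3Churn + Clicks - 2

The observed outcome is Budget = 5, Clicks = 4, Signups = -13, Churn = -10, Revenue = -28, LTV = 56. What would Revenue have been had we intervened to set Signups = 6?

29

do(Signups=6) replaces the equation Signups <- -2Budget - 3 with the constant Signups = 6.
Churn = 2Clicks - Budget + Signups  [with Clicks=4, Budget=5, Signups=6]  = 9
Revenue = 3Churn + Clicks - 2  [with Churn=9, Clicks=4]  = 29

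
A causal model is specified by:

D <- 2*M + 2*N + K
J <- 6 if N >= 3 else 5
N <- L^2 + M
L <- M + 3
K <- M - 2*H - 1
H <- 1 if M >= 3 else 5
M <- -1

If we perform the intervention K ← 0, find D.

4

The intervention breaks the incoming arrows to K: K <- M - 2*H - 1 no longer applies, and K = 0.
L = M + 3  [with M=-1]  = 2
N = L^2 + M  [with L=2, M=-1]  = 3
D = 2*M + 2*N + K  [with M=-1, N=3, K=0]  = 4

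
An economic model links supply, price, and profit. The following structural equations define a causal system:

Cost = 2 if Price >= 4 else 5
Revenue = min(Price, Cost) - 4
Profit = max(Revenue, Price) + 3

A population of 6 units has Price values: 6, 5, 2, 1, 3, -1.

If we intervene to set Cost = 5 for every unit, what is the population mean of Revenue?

Every unit gets Cost=5 under the intervention. Revenue values become 1, 1, -2, -3, -1, -5; E[Revenue|do(Cost=5)] = -1.5.

-1.5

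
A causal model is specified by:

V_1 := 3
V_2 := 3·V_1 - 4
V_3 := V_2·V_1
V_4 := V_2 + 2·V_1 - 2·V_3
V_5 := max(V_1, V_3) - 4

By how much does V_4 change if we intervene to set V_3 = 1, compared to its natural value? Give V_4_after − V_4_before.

28

The intervention breaks the incoming arrows to V_3: V_3 := V_2·V_1 no longer applies, and V_3 = 1.
V_2 = 3·V_1 - 4  [with V_1=3]  = 5
V_4 = V_2 + 2·V_1 - 2·V_3  [with V_2=5, V_1=3, V_3=1]  = 9
Without intervention: V_2 = 3·V_1 - 4  [with V_1=3]  = 5; V_3 = V_2·V_1  [with V_2=5, V_1=3]  = 15; V_4 = V_2 + 2·V_1 - 2·V_3  [with V_2=5, V_1=3, V_3=15]  = -19.
Change = 9 − (-19) = 28.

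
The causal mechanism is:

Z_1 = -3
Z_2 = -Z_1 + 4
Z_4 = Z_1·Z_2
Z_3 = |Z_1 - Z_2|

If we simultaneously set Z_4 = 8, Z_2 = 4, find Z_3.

7

Setting Z_4 = 8, Z_2 = 4 by intervention discards those variables' equations.
Z_3 = |Z_1 - Z_2|  [with Z_1=-3, Z_2=4]  = 7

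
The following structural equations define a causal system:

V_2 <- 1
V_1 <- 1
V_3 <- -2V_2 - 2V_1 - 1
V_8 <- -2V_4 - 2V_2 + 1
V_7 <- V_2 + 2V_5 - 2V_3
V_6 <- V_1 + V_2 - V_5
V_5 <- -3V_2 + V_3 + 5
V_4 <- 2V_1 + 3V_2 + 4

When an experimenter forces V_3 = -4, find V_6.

The intervention breaks the incoming arrows to V_3: V_3 <- -2V_2 - 2V_1 - 1 no longer applies, and V_3 = -4.
V_5 = -3V_2 + V_3 + 5  [with V_2=1, V_3=-4]  = -2
V_6 = V_1 + V_2 - V_5  [with V_1=1, V_2=1, V_5=-2]  = 4

4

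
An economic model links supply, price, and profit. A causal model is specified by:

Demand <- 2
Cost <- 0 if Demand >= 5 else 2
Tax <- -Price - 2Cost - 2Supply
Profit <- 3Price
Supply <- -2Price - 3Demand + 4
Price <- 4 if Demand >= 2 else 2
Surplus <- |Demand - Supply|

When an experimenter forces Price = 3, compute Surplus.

10

Under do(Price=3), the mechanism Price <- 4 if Demand >= 2 else 2 is discarded; Price is fixed at 3.
Supply = -2Price - 3Demand + 4  [with Price=3, Demand=2]  = -8
Surplus = |Demand - Supply|  [with Demand=2, Supply=-8]  = 10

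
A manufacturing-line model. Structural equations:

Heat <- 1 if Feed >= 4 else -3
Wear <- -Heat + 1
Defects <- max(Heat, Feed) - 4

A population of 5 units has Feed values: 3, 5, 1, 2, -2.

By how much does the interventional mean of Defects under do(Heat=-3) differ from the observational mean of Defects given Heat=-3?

0.8

do(Heat=-3) breaks Heat's dependence on Feed. With Heat=-3 fixed, Defects across the units is -1, 1, -3, -2, -6, mean -2.2.
E[Defects|Heat=-3] averages over only the 4 units with Heat=-3 (Feed = 3, 1, 2, -2): Defects = -1, -3, -2, -6, mean -3.
Difference = -2.2 − (-3) = 0.8.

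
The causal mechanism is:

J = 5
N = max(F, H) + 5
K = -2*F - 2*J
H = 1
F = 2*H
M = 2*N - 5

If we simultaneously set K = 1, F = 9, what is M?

Under do(K = 1, F = 9), each intervened variable's structural equation is replaced by its fixed value.
N = max(F, H) + 5  [with F=9, H=1]  = 14
M = 2*N - 5  [with N=14]  = 23

23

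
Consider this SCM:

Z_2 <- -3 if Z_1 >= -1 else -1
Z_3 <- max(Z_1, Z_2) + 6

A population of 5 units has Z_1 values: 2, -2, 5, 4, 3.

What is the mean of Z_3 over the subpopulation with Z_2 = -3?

Observing Z_2=-3 restricts to units where Z_2's equation naturally yields -3: Z_1 ∈ {2, 5, 4, 3}. In that subpopulation Z_3 = 8, 11, 10, 9, mean 9.5.

9.5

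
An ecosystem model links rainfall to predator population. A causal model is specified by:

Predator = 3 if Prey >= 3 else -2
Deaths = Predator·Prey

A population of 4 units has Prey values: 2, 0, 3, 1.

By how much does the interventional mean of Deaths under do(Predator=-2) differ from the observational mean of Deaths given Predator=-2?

-1

do(Predator=-2) breaks Predator's dependence on Prey. With Predator=-2 fixed, Deaths across the units is -4, 0, -6, -2, mean -3.
Observing Predator=-2 restricts to units where Predator's equation naturally yields -2: Prey ∈ {2, 0, 1}. In that subpopulation Deaths = -4, 0, -2, mean -2.
Difference = -3 − (-2) = -1.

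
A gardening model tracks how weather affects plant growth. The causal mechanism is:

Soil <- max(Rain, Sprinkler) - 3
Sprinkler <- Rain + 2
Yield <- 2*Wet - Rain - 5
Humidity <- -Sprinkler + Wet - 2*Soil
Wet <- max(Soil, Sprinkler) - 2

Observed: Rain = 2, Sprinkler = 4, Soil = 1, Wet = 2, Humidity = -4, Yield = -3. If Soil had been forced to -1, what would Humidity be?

0

do(Soil=-1) replaces the equation Soil <- max(Rain, Sprinkler) - 3 with the constant Soil = -1.
Sprinkler = Rain + 2  [with Rain=2]  = 4
Wet = max(Soil, Sprinkler) - 2  [with Soil=-1, Sprinkler=4]  = 2
Humidity = -Sprinkler + Wet - 2*Soil  [with Sprinkler=4, Wet=2, Soil=-1]  = 0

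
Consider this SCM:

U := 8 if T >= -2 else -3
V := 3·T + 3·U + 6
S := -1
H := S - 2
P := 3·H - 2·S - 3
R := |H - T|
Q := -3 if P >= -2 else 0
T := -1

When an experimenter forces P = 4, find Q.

Intervening sets P = 4 and removes its equation (P := 3·H - 2·S - 3).
Q = -3 if P >= -2 else 0  [with P=4]  = -3

-3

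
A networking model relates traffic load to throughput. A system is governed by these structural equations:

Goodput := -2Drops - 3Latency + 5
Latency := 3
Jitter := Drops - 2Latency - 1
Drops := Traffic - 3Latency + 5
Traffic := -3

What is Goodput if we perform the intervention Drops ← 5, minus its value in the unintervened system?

-24

do(Drops=5) replaces the equation Drops := Traffic - 3Latency + 5 with the constant Drops = 5.
Goodput = -2Drops - 3Latency + 5  [with Drops=5, Latency=3]  = -14
Without intervention: Drops = Traffic - 3Latency + 5  [with Traffic=-3, Latency=3]  = -7; Goodput = -2Drops - 3Latency + 5  [with Drops=-7, Latency=3]  = 10.
Change = -14 − 10 = -24.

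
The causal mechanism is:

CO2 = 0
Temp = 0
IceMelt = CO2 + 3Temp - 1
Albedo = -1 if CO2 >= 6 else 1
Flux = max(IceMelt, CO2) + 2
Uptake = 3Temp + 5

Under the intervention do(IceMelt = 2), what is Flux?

4

do(IceMelt=2) replaces the equation IceMelt = CO2 + 3Temp - 1 with the constant IceMelt = 2.
Flux = max(IceMelt, CO2) + 2  [with IceMelt=2, CO2=0]  = 4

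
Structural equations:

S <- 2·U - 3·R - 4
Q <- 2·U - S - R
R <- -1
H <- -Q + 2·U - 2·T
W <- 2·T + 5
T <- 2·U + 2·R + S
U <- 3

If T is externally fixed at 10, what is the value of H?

The intervention breaks the incoming arrows to T: T <- 2·U + 2·R + S no longer applies, and T = 10.
S = 2·U - 3·R - 4  [with U=3, R=-1]  = 5
Q = 2·U - S - R  [with U=3, S=5, R=-1]  = 2
H = -Q + 2·U - 2·T  [with Q=2, U=3, T=10]  = -16

-16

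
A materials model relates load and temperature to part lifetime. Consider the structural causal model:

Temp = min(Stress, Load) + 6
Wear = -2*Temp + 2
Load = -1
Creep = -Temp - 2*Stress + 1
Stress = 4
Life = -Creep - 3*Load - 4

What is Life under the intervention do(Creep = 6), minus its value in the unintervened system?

Under do(Creep=6), the mechanism Creep = -Temp - 2*Stress + 1 is discarded; Creep is fixed at 6.
Life = -Creep - 3*Load - 4  [with Creep=6, Load=-1]  = -7
Without intervention: Temp = min(Stress, Load) + 6  [with Stress=4, Load=-1]  = 5; Creep = -Temp - 2*Stress + 1  [with Temp=5, Stress=4]  = -12; Life = -Creep - 3*Load - 4  [with Creep=-12, Load=-1]  = 11.
Change = -7 − 11 = -18.

-18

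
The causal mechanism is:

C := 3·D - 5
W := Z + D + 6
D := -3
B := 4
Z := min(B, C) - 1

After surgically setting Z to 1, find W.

4

Intervening sets Z = 1 and removes its equation (Z := min(B, C) - 1).
W = Z + D + 6  [with Z=1, D=-3]  = 4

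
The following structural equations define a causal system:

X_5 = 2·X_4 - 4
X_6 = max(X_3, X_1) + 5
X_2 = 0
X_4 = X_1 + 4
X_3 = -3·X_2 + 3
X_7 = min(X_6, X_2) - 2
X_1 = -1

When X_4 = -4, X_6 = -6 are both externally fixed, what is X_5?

-12

Setting X_4 = -4, X_6 = -6 by intervention discards those variables' equations.
X_5 = 2·X_4 - 4  [with X_4=-4]  = -12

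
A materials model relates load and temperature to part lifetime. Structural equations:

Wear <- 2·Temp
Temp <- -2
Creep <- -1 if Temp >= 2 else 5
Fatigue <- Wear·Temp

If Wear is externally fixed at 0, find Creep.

5

Under do(Wear=0), the mechanism Wear <- 2·Temp is discarded; Wear is fixed at 0.
Since Creep is not a descendant of the intervened variable, it is unaffected.
Creep = -1 if Temp >= 2 else 5  [with Temp=-2]  = 5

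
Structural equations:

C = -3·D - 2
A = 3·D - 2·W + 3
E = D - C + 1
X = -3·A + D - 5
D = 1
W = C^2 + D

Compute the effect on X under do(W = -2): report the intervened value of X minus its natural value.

-168

The intervention breaks the incoming arrows to W: W = C^2 + D no longer applies, and W = -2.
A = 3·D - 2·W + 3  [with D=1, W=-2]  = 10
X = -3·A + D - 5  [with A=10, D=1]  = -34
Without intervention: C = -3·D - 2  [with D=1]  = -5; W = C^2 + D  [with C=-5, D=1]  = 26; A = 3·D - 2·W + 3  [with D=1, W=26]  = -46; X = -3·A + D - 5  [with A=-46, D=1]  = 134.
Change = -34 − 134 = -168.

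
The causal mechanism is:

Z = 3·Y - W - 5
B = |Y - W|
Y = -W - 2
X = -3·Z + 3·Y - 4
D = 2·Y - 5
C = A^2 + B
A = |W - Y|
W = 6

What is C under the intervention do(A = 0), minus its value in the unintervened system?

do(A=0) replaces the equation A = |W - Y| with the constant A = 0.
Y = -W - 2  [with W=6]  = -8
B = |Y - W|  [with Y=-8, W=6]  = 14
C = A^2 + B  [with A=0, B=14]  = 14
Without intervention: Y = -W - 2  [with W=6]  = -8; A = |W - Y|  [with W=6, Y=-8]  = 14; B = |Y - W|  [with Y=-8, W=6]  = 14; C = A^2 + B  [with A=14, B=14]  = 210.
Change = 14 − 210 = -196.

-196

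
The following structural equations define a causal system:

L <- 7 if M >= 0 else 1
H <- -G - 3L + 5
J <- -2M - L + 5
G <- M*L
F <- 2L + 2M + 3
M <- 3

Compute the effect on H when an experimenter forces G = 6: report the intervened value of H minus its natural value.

Under do(G=6), the mechanism G <- M*L is discarded; G is fixed at 6.
L = 7 if M >= 0 else 1  [with M=3]  = 7
H = -G - 3L + 5  [with G=6, L=7]  = -22
Without intervention: L = 7 if M >= 0 else 1  [with M=3]  = 7; G = M*L  [with M=3, L=7]  = 21; H = -G - 3L + 5  [with G=21, L=7]  = -37.
Change = -22 − (-37) = 15.

15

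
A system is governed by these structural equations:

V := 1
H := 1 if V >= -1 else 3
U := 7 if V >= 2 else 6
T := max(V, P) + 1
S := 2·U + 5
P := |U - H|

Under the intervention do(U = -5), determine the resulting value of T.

The intervention breaks the incoming arrows to U: U := 7 if V >= 2 else 6 no longer applies, and U = -5.
H = 1 if V >= -1 else 3  [with V=1]  = 1
P = |U - H|  [with U=-5, H=1]  = 6
T = max(V, P) + 1  [with V=1, P=6]  = 7

7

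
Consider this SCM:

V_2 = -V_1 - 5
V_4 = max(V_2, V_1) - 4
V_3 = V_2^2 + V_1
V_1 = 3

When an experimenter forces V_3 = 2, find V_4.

The intervention breaks the incoming arrows to V_3: V_3 = V_2^2 + V_1 no longer applies, and V_3 = 2.
V_4 is not downstream of the intervention, so its value is determined by the original equations.
V_2 = -V_1 - 5  [with V_1=3]  = -8
V_4 = max(V_2, V_1) - 4  [with V_2=-8, V_1=3]  = -1

-1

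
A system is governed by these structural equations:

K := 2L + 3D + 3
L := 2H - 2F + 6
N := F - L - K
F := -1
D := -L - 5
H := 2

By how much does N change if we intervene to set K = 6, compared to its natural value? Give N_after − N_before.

-30

The intervention breaks the incoming arrows to K: K := 2L + 3D + 3 no longer applies, and K = 6.
L = 2H - 2F + 6  [with H=2, F=-1]  = 12
N = F - L - K  [with F=-1, L=12, K=6]  = -19
Without intervention: L = 2H - 2F + 6  [with H=2, F=-1]  = 12; D = -L - 5  [with L=12]  = -17; K = 2L + 3D + 3  [with L=12, D=-17]  = -24; N = F - L - K  [with F=-1, L=12, K=-24]  = 11.
Change = -19 − 11 = -30.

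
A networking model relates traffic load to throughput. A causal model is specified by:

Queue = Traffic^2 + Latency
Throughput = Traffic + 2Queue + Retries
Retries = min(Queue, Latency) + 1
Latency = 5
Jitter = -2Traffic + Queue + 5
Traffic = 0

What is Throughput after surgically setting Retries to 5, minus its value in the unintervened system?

-1

Under do(Retries=5), the mechanism Retries = min(Queue, Latency) + 1 is discarded; Retries is fixed at 5.
Queue = Traffic^2 + Latency  [with Traffic=0, Latency=5]  = 5
Throughput = Traffic + 2Queue + Retries  [with Traffic=0, Queue=5, Retries=5]  = 15
Without intervention: Queue = Traffic^2 + Latency  [with Traffic=0, Latency=5]  = 5; Retries = min(Queue, Latency) + 1  [with Queue=5, Latency=5]  = 6; Throughput = Traffic + 2Queue + Retries  [with Traffic=0, Queue=5, Retries=6]  = 16.
Change = 15 − 16 = -1.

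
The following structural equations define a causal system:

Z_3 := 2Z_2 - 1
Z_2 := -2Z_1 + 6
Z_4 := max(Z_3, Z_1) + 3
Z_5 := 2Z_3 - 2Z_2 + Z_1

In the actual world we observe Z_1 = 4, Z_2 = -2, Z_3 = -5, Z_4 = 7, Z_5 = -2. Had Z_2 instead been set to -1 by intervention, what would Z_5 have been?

do(Z_2=-1) replaces the equation Z_2 := -2Z_1 + 6 with the constant Z_2 = -1.
Z_3 = 2Z_2 - 1  [with Z_2=-1]  = -3
Z_5 = 2Z_3 - 2Z_2 + Z_1  [with Z_3=-3, Z_2=-1, Z_1=4]  = 0

0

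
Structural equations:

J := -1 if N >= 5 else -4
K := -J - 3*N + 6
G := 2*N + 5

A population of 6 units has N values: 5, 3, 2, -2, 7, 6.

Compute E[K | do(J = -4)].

Every unit gets J=-4 under the intervention. K values become -5, 1, 4, 16, -11, -8; E[K|do(J=-4)] = -0.5.

-0.5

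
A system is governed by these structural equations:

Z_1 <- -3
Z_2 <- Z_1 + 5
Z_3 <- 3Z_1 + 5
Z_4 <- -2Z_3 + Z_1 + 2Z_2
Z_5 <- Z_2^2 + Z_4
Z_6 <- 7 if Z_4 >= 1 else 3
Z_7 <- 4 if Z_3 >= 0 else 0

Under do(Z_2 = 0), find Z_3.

-4

The intervention breaks the incoming arrows to Z_2: Z_2 <- Z_1 + 5 no longer applies, and Z_2 = 0.
Since Z_3 is not a descendant of the intervened variable, it is unaffected.
Z_3 = 3Z_1 + 5  [with Z_1=-3]  = -4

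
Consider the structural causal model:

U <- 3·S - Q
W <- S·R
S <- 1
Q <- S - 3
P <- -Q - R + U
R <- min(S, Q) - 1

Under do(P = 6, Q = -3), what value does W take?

-4

The joint intervention fixes P = 6, Q = -3, removing each variable's own equation.
R = min(S, Q) - 1  [with S=1, Q=-3]  = -4
W = S·R  [with S=1, R=-4]  = -4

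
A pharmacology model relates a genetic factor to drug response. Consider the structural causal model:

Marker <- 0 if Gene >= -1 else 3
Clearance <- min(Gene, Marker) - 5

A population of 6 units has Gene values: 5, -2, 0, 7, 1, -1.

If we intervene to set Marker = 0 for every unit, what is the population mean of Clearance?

Every unit gets Marker=0 under the intervention. Clearance values become -5, -7, -5, -5, -5, -6; E[Clearance|do(Marker=0)] = -5.5.

-5.5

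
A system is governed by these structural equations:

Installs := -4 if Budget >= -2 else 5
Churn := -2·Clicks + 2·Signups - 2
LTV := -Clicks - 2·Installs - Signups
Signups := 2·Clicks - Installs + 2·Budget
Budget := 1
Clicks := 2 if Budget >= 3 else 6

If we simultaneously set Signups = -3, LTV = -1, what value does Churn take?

Setting Signups = -3, LTV = -1 by intervention discards those variables' equations.
Clicks = 2 if Budget >= 3 else 6  [with Budget=1]  = 6
Churn = -2·Clicks + 2·Signups - 2  [with Clicks=6, Signups=-3]  = -20

-20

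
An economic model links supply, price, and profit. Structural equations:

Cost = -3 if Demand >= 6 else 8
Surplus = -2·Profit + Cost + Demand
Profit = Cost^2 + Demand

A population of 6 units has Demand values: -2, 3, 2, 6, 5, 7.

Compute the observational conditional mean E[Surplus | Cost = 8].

E[Surplus|Cost=8] averages over only the 4 units with Cost=8 (Demand = -2, 3, 2, 5): Surplus = -118, -123, -122, -125, mean -122.

-122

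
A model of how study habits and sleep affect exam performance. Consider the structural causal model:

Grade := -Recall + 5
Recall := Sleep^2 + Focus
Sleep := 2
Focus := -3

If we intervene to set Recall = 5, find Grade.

The intervention breaks the incoming arrows to Recall: Recall := Sleep^2 + Focus no longer applies, and Recall = 5.
Grade = -Recall + 5  [with Recall=5]  = 0

0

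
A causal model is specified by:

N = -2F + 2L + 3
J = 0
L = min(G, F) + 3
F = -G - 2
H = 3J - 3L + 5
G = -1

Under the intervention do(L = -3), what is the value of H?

14

Under do(L=-3), the mechanism L = min(G, F) + 3 is discarded; L is fixed at -3.
H = 3J - 3L + 5  [with J=0, L=-3]  = 14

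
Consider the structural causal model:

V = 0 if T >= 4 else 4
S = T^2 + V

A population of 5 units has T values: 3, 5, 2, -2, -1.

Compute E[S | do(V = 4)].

12.6

Under do(V=4), V's equation is replaced by V=4 for every unit. Per-unit S: 13, 29, 8, 8, 5. Mean = 12.6.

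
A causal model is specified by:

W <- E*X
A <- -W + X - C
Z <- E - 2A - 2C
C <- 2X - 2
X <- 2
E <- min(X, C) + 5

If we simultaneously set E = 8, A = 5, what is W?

16

The joint intervention fixes E = 8, A = 5, removing each variable's own equation.
W = E*X  [with E=8, X=2]  = 16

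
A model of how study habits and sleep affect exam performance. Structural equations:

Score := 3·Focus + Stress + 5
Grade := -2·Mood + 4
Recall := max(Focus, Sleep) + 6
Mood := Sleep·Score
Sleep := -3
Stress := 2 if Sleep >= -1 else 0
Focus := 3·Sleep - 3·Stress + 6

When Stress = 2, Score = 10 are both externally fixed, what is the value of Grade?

Setting Stress = 2, Score = 10 by intervention discards those variables' equations.
Mood = Sleep·Score  [with Sleep=-3, Score=10]  = -30
Grade = -2·Mood + 4  [with Mood=-30]  = 64

64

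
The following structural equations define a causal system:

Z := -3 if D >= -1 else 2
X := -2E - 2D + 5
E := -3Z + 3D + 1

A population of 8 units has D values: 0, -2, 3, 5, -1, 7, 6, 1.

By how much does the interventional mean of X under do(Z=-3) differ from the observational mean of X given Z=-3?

5

Every unit gets Z=-3 under the intervention. X values become -15, 1, -39, -55, -7, -71, -63, -23; E[X|do(Z=-3)] = -34.
E[X|Z=-3] averages over only the 7 units with Z=-3 (D = 0, 3, 5, -1, 7, 6, 1): X = -15, -39, -55, -7, -71, -63, -23, mean -39.
Difference = -34 − (-39) = 5.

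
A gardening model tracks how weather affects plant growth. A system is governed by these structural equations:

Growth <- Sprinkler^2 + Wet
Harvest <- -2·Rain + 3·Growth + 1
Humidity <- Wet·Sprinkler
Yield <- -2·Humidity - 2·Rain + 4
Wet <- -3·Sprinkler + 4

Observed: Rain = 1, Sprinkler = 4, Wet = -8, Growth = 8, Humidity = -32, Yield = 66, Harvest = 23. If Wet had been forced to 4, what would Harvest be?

The intervention breaks the incoming arrows to Wet: Wet <- -3·Sprinkler + 4 no longer applies, and Wet = 4.
Growth = Sprinkler^2 + Wet  [with Sprinkler=4, Wet=4]  = 20
Harvest = -2·Rain + 3·Growth + 1  [with Rain=1, Growth=20]  = 59

59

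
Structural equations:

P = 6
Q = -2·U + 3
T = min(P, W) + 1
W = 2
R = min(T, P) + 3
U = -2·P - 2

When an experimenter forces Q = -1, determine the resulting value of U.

-14

do(Q=-1) replaces the equation Q = -2·U + 3 with the constant Q = -1.
U is not downstream of the intervention, so its value is determined by the original equations.
U = -2·P - 2  [with P=6]  = -14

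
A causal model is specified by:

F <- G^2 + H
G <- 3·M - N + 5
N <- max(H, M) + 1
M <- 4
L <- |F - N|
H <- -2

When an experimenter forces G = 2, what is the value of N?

Under do(G=2), the mechanism G <- 3·M - N + 5 is discarded; G is fixed at 2.
Since N is not a descendant of the intervened variable, it is unaffected.
N = max(H, M) + 1  [with H=-2, M=4]  = 5

5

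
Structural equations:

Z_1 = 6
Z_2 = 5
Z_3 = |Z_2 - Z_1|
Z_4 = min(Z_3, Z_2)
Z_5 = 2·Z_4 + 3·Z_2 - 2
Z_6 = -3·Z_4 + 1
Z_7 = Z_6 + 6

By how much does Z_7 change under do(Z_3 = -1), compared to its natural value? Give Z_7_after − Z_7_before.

The intervention breaks the incoming arrows to Z_3: Z_3 = |Z_2 - Z_1| no longer applies, and Z_3 = -1.
Z_4 = min(Z_3, Z_2)  [with Z_3=-1, Z_2=5]  = -1
Z_6 = -3·Z_4 + 1  [with Z_4=-1]  = 4
Z_7 = Z_6 + 6  [with Z_6=4]  = 10
Without intervention: Z_3 = |Z_2 - Z_1|  [with Z_2=5, Z_1=6]  = 1; Z_4 = min(Z_3, Z_2)  [with Z_3=1, Z_2=5]  = 1; Z_6 = -3·Z_4 + 1  [with Z_4=1]  = -2; Z_7 = Z_6 + 6  [with Z_6=-2]  = 4.
Change = 10 − 4 = 6.

6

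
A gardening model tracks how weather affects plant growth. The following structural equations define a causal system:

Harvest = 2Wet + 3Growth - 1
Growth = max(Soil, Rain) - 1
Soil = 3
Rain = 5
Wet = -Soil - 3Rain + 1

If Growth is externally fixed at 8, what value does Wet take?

-17

Under do(Growth=8), the mechanism Growth = max(Soil, Rain) - 1 is discarded; Growth is fixed at 8.
Since Wet is not a descendant of the intervened variable, it is unaffected.
Wet = -Soil - 3Rain + 1  [with Soil=3, Rain=5]  = -17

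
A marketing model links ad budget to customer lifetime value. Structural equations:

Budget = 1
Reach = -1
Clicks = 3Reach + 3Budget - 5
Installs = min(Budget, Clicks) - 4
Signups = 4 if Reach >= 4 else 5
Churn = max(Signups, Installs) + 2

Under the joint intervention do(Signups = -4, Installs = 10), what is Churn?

Setting Signups = -4, Installs = 10 by intervention discards those variables' equations.
Churn = max(Signups, Installs) + 2  [with Signups=-4, Installs=10]  = 12

12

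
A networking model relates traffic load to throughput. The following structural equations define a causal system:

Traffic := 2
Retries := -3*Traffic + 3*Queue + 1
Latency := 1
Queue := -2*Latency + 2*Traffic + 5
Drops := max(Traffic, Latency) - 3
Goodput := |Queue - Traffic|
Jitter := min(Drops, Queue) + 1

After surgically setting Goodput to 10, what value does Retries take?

16

The intervention breaks the incoming arrows to Goodput: Goodput := |Queue - Traffic| no longer applies, and Goodput = 10.
Retries is not downstream of the intervention, so its value is determined by the original equations.
Queue = -2*Latency + 2*Traffic + 5  [with Latency=1, Traffic=2]  = 7
Retries = -3*Traffic + 3*Queue + 1  [with Traffic=2, Queue=7]  = 16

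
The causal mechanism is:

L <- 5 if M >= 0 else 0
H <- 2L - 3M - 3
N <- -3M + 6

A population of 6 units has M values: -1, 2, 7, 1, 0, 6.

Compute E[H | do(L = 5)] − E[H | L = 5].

2.1

The intervention sets L=5 in all 6 units regardless of M. Recomputing H per unit gives 10, 1, -14, 4, 7, -11; average -0.5.
Observing L=5 restricts to units where L's equation naturally yields 5: M ∈ {2, 7, 1, 0, 6}. In that subpopulation H = 1, -14, 4, 7, -11, mean -2.6.
Difference = -0.5 − (-2.6) = 2.1.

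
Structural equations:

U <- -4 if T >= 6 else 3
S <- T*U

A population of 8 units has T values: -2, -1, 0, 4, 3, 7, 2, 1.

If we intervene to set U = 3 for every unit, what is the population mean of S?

Under do(U=3), U's equation is replaced by U=3 for every unit. Per-unit S: -6, -3, 0, 12, 9, 21, 6, 3. Mean = 5.25.

5.25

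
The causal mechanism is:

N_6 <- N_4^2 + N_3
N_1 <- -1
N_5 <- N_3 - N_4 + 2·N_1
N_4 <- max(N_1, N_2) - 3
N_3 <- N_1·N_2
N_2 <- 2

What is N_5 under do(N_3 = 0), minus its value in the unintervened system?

2

do(N_3=0) replaces the equation N_3 <- N_1·N_2 with the constant N_3 = 0.
N_4 = max(N_1, N_2) - 3  [with N_1=-1, N_2=2]  = -1
N_5 = N_3 - N_4 + 2·N_1  [with N_3=0, N_4=-1, N_1=-1]  = -1
Without intervention: N_3 = N_1·N_2  [with N_1=-1, N_2=2]  = -2; N_4 = max(N_1, N_2) - 3  [with N_1=-1, N_2=2]  = -1; N_5 = N_3 - N_4 + 2·N_1  [with N_3=-2, N_4=-1, N_1=-1]  = -3.
Change = -1 − (-3) = 2.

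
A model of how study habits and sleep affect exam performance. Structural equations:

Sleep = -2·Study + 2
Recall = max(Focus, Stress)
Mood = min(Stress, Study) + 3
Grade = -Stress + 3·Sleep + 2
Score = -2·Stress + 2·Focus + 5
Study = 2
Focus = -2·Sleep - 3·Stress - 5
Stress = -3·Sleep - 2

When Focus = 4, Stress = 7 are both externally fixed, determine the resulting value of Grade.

The joint intervention fixes Focus = 4, Stress = 7, removing each variable's own equation.
Sleep = -2·Study + 2  [with Study=2]  = -2
Grade = -Stress + 3·Sleep + 2  [with Stress=7, Sleep=-2]  = -11

-11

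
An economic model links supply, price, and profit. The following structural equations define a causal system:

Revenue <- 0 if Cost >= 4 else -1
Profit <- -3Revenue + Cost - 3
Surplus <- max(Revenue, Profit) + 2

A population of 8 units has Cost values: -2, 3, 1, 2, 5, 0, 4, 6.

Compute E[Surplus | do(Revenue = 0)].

2.75

The intervention sets Revenue=0 in all 8 units regardless of Cost. Recomputing Surplus per unit gives 2, 2, 2, 2, 4, 2, 3, 5; average 2.75.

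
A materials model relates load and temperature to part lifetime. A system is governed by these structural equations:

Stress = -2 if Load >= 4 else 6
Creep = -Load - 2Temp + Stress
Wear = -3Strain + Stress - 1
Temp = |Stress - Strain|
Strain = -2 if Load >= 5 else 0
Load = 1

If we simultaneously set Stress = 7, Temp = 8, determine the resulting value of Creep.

-10

Setting Stress = 7, Temp = 8 by intervention discards those variables' equations.
Creep = -Load - 2Temp + Stress  [with Load=1, Temp=8, Stress=7]  = -10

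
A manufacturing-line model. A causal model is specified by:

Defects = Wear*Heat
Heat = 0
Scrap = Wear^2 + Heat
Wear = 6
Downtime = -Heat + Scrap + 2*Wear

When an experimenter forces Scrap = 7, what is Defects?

Under do(Scrap=7), the mechanism Scrap = Wear^2 + Heat is discarded; Scrap is fixed at 7.
Since Defects is not a descendant of the intervened variable, it is unaffected.
Defects = Wear*Heat  [with Wear=6, Heat=0]  = 0

0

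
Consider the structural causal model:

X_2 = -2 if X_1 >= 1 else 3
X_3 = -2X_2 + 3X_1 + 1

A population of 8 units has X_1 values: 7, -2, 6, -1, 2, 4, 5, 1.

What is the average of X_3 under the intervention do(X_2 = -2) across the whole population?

13.25

Every unit gets X_2=-2 under the intervention. X_3 values become 26, -1, 23, 2, 11, 17, 20, 8; E[X_3|do(X_2=-2)] = 13.25.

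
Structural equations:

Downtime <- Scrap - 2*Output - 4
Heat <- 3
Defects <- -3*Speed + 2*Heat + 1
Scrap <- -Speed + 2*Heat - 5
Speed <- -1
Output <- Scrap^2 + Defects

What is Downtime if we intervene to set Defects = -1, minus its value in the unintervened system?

The intervention breaks the incoming arrows to Defects: Defects <- -3*Speed + 2*Heat + 1 no longer applies, and Defects = -1.
Scrap = -Speed + 2*Heat - 5  [with Speed=-1, Heat=3]  = 2
Output = Scrap^2 + Defects  [with Scrap=2, Defects=-1]  = 3
Downtime = Scrap - 2*Output - 4  [with Scrap=2, Output=3]  = -8
Without intervention: Defects = -3*Speed + 2*Heat + 1  [with Speed=-1, Heat=3]  = 10; Scrap = -Speed + 2*Heat - 5  [with Speed=-1, Heat=3]  = 2; Output = Scrap^2 + Defects  [with Scrap=2, Defects=10]  = 14; Downtime = Scrap - 2*Output - 4  [with Scrap=2, Output=14]  = -30.
Change = -8 − (-30) = 22.

22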